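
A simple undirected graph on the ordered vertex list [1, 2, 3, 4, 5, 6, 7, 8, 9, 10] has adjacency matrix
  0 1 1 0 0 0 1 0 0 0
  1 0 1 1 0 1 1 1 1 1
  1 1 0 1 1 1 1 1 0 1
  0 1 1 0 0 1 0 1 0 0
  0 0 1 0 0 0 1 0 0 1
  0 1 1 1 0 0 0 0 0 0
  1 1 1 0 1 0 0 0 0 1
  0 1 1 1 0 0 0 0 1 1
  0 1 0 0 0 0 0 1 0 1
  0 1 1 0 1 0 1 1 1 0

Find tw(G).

A width-3 tree decomposition is:
Bags: B1 = {2, 3, 7, 10}  B2 = {1, 2, 3, 7}  B3 = {2, 3, 8, 10}  B4 = {2, 3, 4, 8}  B5 = {2, 3, 4, 6}  B6 = {3, 5, 7, 10}  B7 = {2, 8, 9, 10}
Tree: B1–B2, B1–B3, B3–B4, B4–B5, B1–B6, B3–B7
Each bag holds 4 vertices, so the decomposition has width 3, which upper-bounds the treewidth. On the other hand G contains the 4-clique {2, 8, 9, 10}. A clique must lie in a single bag of any decomposition, so no decomposition can have width below 3. Therefore the treewidth is 3.

3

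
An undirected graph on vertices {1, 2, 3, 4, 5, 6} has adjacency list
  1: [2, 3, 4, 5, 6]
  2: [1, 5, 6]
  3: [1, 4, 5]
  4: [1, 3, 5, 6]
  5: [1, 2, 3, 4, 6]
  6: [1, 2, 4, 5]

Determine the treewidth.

3

A width-3 tree decomposition is:
Bags: B1 = {1, 3, 4, 5}  B2 = {1, 4, 5, 6}  B3 = {1, 2, 5, 6}
Tree: B1–B2, B2–B3
Each bag holds 4 vertices, so the decomposition has width 3, which upper-bounds the treewidth. Conversely, {1, 2, 5, 6} is a clique of size 4, and the vertices of any clique must share a bag in every tree decomposition; so some bag has ≥ 4 vertices and tw(G) ≥ 3. Therefore the treewidth is 3.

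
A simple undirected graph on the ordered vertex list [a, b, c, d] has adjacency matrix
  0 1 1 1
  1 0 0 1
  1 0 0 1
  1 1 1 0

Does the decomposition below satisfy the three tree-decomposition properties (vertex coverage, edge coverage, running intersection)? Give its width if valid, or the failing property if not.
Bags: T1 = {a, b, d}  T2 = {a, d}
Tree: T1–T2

A tree decomposition must satisfy three properties: every vertex lies in some bag; for every edge, both endpoints lie together in some bag; and for every vertex, the bags containing it form a connected subtree. Here vertex c appears in no bag, so the decomposition is invalid.

No — vertex c appears in no bag.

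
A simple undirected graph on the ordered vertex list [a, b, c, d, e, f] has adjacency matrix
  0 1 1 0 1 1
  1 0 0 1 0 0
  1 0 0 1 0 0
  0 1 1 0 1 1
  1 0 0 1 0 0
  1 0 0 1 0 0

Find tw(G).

2

A width-2 tree decomposition is:
Bags: B1 = {a, d, f}  B2 = {a, d, e}  B3 = {a, c, d}  B4 = {a, b, d}
Tree: B1–B2, B2–B3, B3–B4
Each bag holds 3 vertices, so the decomposition has width 2, which upper-bounds the treewidth. Since f–a–e–d–f is a cycle in G, G is not acyclic. Forests are exactly the graphs of treewidth ≤ 1, so tw(G) ≥ 2. Hence tw(G) = 2 exactly.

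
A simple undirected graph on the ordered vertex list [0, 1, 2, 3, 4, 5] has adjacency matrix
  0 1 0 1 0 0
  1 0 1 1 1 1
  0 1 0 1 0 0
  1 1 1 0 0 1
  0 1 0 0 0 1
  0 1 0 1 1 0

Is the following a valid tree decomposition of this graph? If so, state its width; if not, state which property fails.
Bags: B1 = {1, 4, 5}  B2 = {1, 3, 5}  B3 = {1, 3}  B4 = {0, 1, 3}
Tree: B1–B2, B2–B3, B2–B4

A tree decomposition must satisfy three properties: every vertex lies in some bag; for every edge, both endpoints lie together in some bag; and for every vertex, the bags containing it form a connected subtree. Here vertex 2 appears in no bag, so the decomposition is invalid.

No — vertex 2 appears in no bag.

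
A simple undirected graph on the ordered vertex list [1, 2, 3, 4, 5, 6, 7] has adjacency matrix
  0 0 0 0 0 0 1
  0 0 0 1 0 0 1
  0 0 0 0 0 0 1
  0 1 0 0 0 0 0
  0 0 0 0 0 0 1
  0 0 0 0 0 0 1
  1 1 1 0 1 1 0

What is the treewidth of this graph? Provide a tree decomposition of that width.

Every bag has size at most 2, so the width is 2 − 1 = 1 and tw(G) ≤ 1. Any graph with an edge has treewidth ≥ 1, and G has the edge 5–7. The upper and lower bounds meet at 1, so that is the treewidth.

Treewidth 1.
Bags: B1 = {5, 7}  B2 = {2, 7}  B3 = {6, 7}  B4 = {3, 7}  B5 = {1, 7}  B6 = {2, 4}
Tree: B1–B2, B2–B3, B2–B4, B2–B5, B2–B6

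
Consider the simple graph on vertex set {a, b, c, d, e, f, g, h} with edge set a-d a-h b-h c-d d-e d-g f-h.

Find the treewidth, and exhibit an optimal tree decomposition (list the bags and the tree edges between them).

Each bag holds 2 vertices, so the decomposition has width 1, which upper-bounds the treewidth. Any graph with an edge has treewidth ≥ 1, and G has the edge a–d. The upper and lower bounds meet at 1, so that is the treewidth.

Treewidth 1.
Bags: B1 = {a, d}  B2 = {a, h}  B3 = {f, h}  B4 = {d, e}  B5 = {c, d}  B6 = {b, h}  B7 = {d, g}
Tree: B1–B2, B2–B3, B1–B4, B4–B5, B2–B6, B5–B7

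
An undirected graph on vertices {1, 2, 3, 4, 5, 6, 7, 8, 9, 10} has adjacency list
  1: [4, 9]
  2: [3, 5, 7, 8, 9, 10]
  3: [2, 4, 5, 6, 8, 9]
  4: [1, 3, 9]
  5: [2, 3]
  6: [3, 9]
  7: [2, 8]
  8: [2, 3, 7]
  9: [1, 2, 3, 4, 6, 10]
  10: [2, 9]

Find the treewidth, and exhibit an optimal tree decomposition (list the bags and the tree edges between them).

Treewidth 2.
One such decomposition:
Bags: B1 = {2, 3, 8}  B2 = {2, 3, 9}  B3 = {3, 6, 9}  B4 = {3, 4, 9}  B5 = {1, 4, 9}  B6 = {2, 9, 10}  B7 = {2, 7, 8}  B8 = {2, 3, 5}
Tree: B1–B2, B2–B3, B2–B4, B4–B5, B2–B6, B1–B7, B2–B8

Each bag holds 3 vertices, so the decomposition has width 2, which upper-bounds the treewidth. Conversely, {1, 4, 9} is a clique of size 3, and the vertices of any clique must share a bag in every tree decomposition; so some bag has ≥ 3 vertices and tw(G) ≥ 2. The upper and lower bounds meet at 2, so that is the treewidth.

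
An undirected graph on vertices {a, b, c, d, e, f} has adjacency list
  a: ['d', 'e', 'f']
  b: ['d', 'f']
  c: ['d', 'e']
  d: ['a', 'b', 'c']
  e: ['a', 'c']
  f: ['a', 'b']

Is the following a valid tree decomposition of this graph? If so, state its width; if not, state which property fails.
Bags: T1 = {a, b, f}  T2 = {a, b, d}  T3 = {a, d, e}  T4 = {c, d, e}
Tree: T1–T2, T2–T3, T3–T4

Checking the three conditions: (i) the bags cover all of {a, b, c, d, e, f}; (ii) for each edge, some bag contains both endpoints; (iii) the bags containing any fixed vertex form a subtree. All hold, so the decomposition is valid with width 3 − 1 = 2.

Yes; width 2.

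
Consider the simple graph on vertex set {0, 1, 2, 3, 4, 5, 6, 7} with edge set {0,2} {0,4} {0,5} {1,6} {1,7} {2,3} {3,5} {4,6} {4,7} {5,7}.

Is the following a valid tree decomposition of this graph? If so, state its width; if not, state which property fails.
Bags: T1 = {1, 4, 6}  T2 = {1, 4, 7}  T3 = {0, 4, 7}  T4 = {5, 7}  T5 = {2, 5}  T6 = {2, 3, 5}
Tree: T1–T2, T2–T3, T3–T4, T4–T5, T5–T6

No — edge (0,5) lies in no bag.

A tree decomposition must satisfy three properties: every vertex lies in some bag; for every edge, both endpoints lie together in some bag; and for every vertex, the bags containing it form a connected subtree. Here edge (0,5) lies in no bag, so the decomposition is invalid.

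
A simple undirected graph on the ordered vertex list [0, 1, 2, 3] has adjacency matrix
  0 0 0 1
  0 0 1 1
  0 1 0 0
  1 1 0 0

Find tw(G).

A width-1 tree decomposition is:
Bags: B1 = {1, 2}  B2 = {1, 3}  B3 = {0, 3}
Tree: B1–B2, B2–B3
Every bag has size at most 2, so the width is 2 − 1 = 1 and tw(G) ≤ 1. G has an edge, so its treewidth is at least 1. Hence tw(G) = 1 exactly.

1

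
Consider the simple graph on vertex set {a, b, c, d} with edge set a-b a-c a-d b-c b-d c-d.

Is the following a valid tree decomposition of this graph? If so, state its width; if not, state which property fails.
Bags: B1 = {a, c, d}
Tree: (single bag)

A tree decomposition must satisfy three properties: every vertex lies in some bag; for every edge, both endpoints lie together in some bag; and for every vertex, the bags containing it form a connected subtree. Here vertex b appears in no bag, so the decomposition is invalid.

No — vertex b appears in no bag.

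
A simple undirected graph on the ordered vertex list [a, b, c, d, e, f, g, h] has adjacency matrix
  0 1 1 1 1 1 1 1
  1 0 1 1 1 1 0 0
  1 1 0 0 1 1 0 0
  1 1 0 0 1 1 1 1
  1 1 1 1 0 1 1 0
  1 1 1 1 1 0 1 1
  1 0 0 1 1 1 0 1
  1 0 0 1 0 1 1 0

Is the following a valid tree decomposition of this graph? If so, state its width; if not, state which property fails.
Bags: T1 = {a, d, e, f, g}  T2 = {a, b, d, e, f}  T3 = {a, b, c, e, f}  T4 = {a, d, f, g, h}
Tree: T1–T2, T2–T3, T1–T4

Every vertex of G appears in some bag (union = {a, b, c, d, e, f, g, h}); every edge is covered by a bag; and for each vertex v the set of bags containing v is connected in the bag tree. The decomposition is therefore valid. The largest bag has 5 vertices, so the width is 4.

Yes; width 4.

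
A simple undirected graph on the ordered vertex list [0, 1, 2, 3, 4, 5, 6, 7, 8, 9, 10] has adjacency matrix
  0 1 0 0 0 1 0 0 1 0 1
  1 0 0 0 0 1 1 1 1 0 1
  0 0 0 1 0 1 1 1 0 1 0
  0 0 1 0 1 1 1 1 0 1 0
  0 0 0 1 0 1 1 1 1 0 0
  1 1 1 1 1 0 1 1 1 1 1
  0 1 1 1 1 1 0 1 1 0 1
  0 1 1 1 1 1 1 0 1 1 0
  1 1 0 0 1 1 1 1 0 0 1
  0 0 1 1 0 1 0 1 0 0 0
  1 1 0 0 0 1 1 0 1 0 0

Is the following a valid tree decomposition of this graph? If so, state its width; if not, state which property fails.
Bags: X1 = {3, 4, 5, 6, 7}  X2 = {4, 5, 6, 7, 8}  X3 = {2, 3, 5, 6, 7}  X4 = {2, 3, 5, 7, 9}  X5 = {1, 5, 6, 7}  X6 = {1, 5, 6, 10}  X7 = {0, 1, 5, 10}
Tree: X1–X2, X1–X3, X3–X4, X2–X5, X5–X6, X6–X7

A tree decomposition must satisfy three properties: every vertex lies in some bag; for every edge, both endpoints lie together in some bag; and for every vertex, the bags containing it form a connected subtree. Here edge (8,1) lies in no bag, so the decomposition is invalid.

No — edge (8,1) lies in no bag.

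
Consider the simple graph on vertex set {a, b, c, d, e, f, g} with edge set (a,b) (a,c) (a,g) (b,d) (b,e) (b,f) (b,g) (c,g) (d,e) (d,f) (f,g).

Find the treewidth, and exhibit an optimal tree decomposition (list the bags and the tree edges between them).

Every bag has size at most 3, so the width is 3 − 1 = 2 and tw(G) ≤ 2. For the lower bound, the 3 vertices {a, c, g} are pairwise adjacent, and any tree decomposition puts a clique entirely inside one bag — forcing width ≥ 2. Combining the bounds, tw(G) = 2.

Treewidth 2.
Bags: B1 = {b, f, g}  B2 = {a, b, g}  B3 = {a, c, g}  B4 = {b, d, f}  B5 = {b, d, e}
Tree: B1–B2, B2–B3, B1–B4, B4–B5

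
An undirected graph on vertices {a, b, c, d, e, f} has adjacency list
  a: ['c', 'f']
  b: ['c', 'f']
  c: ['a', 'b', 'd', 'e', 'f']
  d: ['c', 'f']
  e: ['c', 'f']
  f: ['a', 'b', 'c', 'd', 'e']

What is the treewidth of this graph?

2

A width-2 tree decomposition is:
Bags: B1 = {b, c, f}  B2 = {c, d, f}  B3 = {c, e, f}  B4 = {a, c, f}
Tree: B1–B2, B1–B3, B1–B4
Each bag holds 3 vertices, so the decomposition has width 2, which upper-bounds the treewidth. Conversely, {c, d, f} is a clique of size 3, and the vertices of any clique must share a bag in every tree decomposition; so some bag has ≥ 3 vertices and tw(G) ≥ 2. Hence tw(G) = 2 exactly.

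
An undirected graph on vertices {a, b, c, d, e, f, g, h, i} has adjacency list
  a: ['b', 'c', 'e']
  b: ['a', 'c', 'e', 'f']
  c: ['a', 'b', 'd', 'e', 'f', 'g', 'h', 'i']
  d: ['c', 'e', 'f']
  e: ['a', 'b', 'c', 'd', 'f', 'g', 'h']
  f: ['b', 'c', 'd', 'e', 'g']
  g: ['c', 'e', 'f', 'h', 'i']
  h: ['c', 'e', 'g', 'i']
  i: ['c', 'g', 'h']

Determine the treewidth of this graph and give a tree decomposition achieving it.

Every bag has size at most 4, so the width is 4 − 1 = 3 and tw(G) ≤ 3. For the lower bound, the 4 vertices {a, b, c, e} are pairwise adjacent, and any tree decomposition puts a clique entirely inside one bag — forcing width ≥ 3. The upper and lower bounds meet at 3, so that is the treewidth.

Treewidth 3.
One optimal decomposition is:
Bags: B1 = {c, d, e, f}  B2 = {c, e, f, g}  B3 = {c, e, g, h}  B4 = {b, c, e, f}  B5 = {c, g, h, i}  B6 = {a, b, c, e}
Tree: B1–B2, B2–B3, B1–B4, B3–B5, B4–B6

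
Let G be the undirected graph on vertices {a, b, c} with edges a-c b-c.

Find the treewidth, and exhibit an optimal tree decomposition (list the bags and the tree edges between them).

The largest bag has 2 vertices, giving width 1; this decomposition certifies tw(G) ≤ 1. Since G has at least one edge (e.g. a–c), it is not an edgeless graph, so tw(G) ≥ 1. Combining the bounds, tw(G) = 1.

Treewidth 1.
One optimal decomposition is:
Bags: B1 = {a, c}  B2 = {b, c}
Tree: B1–B2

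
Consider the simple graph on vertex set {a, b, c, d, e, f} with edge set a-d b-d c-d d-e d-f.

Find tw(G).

1

A width-1 tree decomposition is:
Bags: B1 = {c, d}  B2 = {d, e}  B3 = {d, f}  B4 = {b, d}  B5 = {a, d}
Tree: B1–B2, B1–B3, B2–B4, B2–B5
Each bag holds 2 vertices, so the decomposition has width 1, which upper-bounds the treewidth. Since G has at least one edge (e.g. d–c), it is not an edgeless graph, so tw(G) ≥ 1. Therefore the treewidth is 1.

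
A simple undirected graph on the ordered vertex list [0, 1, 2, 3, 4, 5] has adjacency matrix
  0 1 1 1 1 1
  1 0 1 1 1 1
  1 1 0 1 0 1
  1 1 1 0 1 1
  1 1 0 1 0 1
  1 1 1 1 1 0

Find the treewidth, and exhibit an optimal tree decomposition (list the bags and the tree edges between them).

Treewidth 4.
One such decomposition:
Bags: B1 = {0, 1, 3, 4, 5}  B2 = {0, 1, 2, 3, 5}
Tree: B1–B2

The largest bag has 5 vertices, giving width 4; this decomposition certifies tw(G) ≤ 4. On the other hand G contains the 5-clique {0, 1, 2, 3, 5}. A clique must lie in a single bag of any decomposition, so no decomposition can have width below 4. The upper and lower bounds meet at 4, so that is the treewidth.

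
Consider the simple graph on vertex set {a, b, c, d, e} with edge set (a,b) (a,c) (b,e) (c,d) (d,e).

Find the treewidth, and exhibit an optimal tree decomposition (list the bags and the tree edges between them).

Treewidth 2.
Bags: B1 = {a, b, c}  B2 = {b, c, e}  B3 = {c, d, e}
Tree: B1–B2, B2–B3

Every bag has size at most 3, so the width is 3 − 1 = 2 and tw(G) ≤ 2. The edges c–a–b–e–d–c form a cycle, so G is not a tree and its treewidth is at least 2. The upper and lower bounds meet at 2, so that is the treewidth.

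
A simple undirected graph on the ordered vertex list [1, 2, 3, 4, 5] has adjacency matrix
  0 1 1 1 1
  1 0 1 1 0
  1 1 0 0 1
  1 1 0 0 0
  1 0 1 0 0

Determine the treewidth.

A width-2 tree decomposition is:
Bags: B1 = {1, 2, 3}  B2 = {1, 3, 5}  B3 = {1, 2, 4}
Tree: B1–B2, B1–B3
Each bag holds 3 vertices, so the decomposition has width 2, which upper-bounds the treewidth. On the other hand G contains the 3-clique {1, 2, 3}. A clique must lie in a single bag of any decomposition, so no decomposition can have width below 2. Hence tw(G) = 2 exactly.

2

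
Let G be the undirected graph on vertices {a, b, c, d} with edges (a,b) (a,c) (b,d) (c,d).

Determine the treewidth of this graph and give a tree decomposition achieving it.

Treewidth 2.
One optimal decomposition is:
Bags: B1 = {a, b, d}  B2 = {a, c, d}
Tree: B1–B2

Each bag holds 3 vertices, so the decomposition has width 2, which upper-bounds the treewidth. Since a–b–d–c–a is a cycle in G, G is not acyclic. Forests are exactly the graphs of treewidth ≤ 1, so tw(G) ≥ 2. Combining the bounds, tw(G) = 2.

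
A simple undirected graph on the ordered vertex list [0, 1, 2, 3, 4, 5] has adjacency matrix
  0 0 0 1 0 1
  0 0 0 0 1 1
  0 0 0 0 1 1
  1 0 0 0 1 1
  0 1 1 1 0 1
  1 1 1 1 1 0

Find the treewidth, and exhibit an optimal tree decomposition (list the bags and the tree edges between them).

Treewidth 2.
Bags: B1 = {2, 4, 5}  B2 = {3, 4, 5}  B3 = {0, 3, 5}  B4 = {1, 4, 5}
Tree: B1–B2, B2–B3, B1–B4

The largest bag has 3 vertices, giving width 2; this decomposition certifies tw(G) ≤ 2. On the other hand G contains the 3-clique {0, 3, 5}. A clique must lie in a single bag of any decomposition, so no decomposition can have width below 2. Hence tw(G) = 2 exactly.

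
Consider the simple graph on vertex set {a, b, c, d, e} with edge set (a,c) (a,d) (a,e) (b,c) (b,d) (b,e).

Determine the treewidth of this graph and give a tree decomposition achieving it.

Every bag has size at most 3, so the width is 3 − 1 = 2 and tw(G) ≤ 2. The edges e–a–d–b–e form a cycle, so G is not a tree and its treewidth is at least 2. Combining the bounds, tw(G) = 2.

Treewidth 2.
One optimal decomposition is:
Bags: B1 = {a, b, e}  B2 = {a, b, d}  B3 = {a, b, c}
Tree: B1–B2, B2–B3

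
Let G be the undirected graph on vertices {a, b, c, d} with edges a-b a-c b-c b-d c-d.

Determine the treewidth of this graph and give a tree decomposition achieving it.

Treewidth 2.
One optimal decomposition is:
Bags: B1 = {b, c, d}  B2 = {a, b, c}
Tree: B1–B2

Every bag has size at most 3, so the width is 3 − 1 = 2 and tw(G) ≤ 2. On the other hand G contains the 3-clique {b, c, d}. A clique must lie in a single bag of any decomposition, so no decomposition can have width below 2. Hence tw(G) = 2 exactly.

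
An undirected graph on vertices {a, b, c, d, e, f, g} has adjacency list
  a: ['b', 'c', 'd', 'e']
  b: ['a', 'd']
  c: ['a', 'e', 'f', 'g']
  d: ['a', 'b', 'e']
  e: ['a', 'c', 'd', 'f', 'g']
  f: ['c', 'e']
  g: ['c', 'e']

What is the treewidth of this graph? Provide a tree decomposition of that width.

Every bag has size at most 3, so the width is 3 − 1 = 2 and tw(G) ≤ 2. For the lower bound, the 3 vertices {a, d, e} are pairwise adjacent, and any tree decomposition puts a clique entirely inside one bag — forcing width ≥ 2. Combining the bounds, tw(G) = 2.

Treewidth 2.
One optimal decomposition is:
Bags: B1 = {c, e, g}  B2 = {a, c, e}  B3 = {c, e, f}  B4 = {a, d, e}  B5 = {a, b, d}
Tree: B1–B2, B1–B3, B2–B4, B4–B5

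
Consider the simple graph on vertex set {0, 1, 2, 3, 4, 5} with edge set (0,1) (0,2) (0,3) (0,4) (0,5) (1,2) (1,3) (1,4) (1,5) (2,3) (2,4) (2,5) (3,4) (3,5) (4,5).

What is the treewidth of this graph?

5

A width-5 tree decomposition is:
Bags: B1 = {0, 1, 2, 3, 4, 5}
Tree: (single bag)
With just one bag of size 6, the width is 6 − 1 = 5, so tw(G) ≤ 5. On the other hand G contains the 6-clique {0, 1, 2, 3, 4, 5}. A clique must lie in a single bag of any decomposition, so no decomposition can have width below 5. Combining the bounds, tw(G) = 5.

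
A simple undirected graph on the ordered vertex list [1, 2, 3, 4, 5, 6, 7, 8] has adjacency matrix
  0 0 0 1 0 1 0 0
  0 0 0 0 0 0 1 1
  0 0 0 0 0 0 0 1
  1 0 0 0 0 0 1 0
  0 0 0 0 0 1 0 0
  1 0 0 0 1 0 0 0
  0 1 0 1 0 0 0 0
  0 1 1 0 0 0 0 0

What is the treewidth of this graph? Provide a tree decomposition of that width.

Each bag holds 2 vertices, so the decomposition has width 1, which upper-bounds the treewidth. Since G has at least one edge (e.g. 3–8), it is not an edgeless graph, so tw(G) ≥ 1. Hence tw(G) = 1 exactly.

Treewidth 1.
Bags: B1 = {3, 8}  B2 = {2, 8}  B3 = {2, 7}  B4 = {4, 7}  B5 = {1, 4}  B6 = {1, 6}  B7 = {5, 6}
Tree: B1–B2, B2–B3, B3–B4, B4–B5, B5–B6, B6–B7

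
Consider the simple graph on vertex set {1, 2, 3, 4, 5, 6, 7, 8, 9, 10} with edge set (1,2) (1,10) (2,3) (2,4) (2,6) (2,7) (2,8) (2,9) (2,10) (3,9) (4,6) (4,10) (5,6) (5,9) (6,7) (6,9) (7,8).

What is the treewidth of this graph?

A width-2 tree decomposition is:
Bags: B1 = {2, 6, 9}  B2 = {2, 6, 7}  B3 = {5, 6, 9}  B4 = {2, 4, 6}  B5 = {2, 4, 10}  B6 = {1, 2, 10}  B7 = {2, 3, 9}  B8 = {2, 7, 8}
Tree: B1–B2, B1–B3, B2–B4, B4–B5, B5–B6, B1–B7, B2–B8
Every bag has size at most 3, so the width is 3 − 1 = 2 and tw(G) ≤ 2. On the other hand G contains the 3-clique {1, 2, 10}. A clique must lie in a single bag of any decomposition, so no decomposition can have width below 2. The upper and lower bounds meet at 2, so that is the treewidth.

2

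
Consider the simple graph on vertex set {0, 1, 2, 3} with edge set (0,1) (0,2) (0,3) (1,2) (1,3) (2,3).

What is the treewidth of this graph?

A width-3 tree decomposition is:
Bags: B1 = {0, 1, 2, 3}
Tree: (single bag)
A single bag containing all 4 vertices is trivially a valid decomposition of width 3. Conversely, {0, 1, 2, 3} is a clique of size 4, and the vertices of any clique must share a bag in every tree decomposition; so some bag has ≥ 4 vertices and tw(G) ≥ 3. Therefore the treewidth is 3.

3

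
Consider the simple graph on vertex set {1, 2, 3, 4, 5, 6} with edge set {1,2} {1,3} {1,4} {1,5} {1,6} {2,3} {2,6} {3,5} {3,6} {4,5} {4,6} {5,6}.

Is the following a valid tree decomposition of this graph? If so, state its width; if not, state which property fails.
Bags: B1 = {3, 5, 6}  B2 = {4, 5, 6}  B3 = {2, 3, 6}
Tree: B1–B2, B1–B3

A tree decomposition must satisfy three properties: every vertex lies in some bag; for every edge, both endpoints lie together in some bag; and for every vertex, the bags containing it form a connected subtree. Here vertex 1 appears in no bag, so the decomposition is invalid.

No — vertex 1 appears in no bag.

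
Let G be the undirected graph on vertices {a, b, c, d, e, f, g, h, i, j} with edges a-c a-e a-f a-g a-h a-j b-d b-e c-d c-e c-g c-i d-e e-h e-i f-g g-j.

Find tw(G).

A width-2 tree decomposition is:
Bags: B1 = {a, c, e}  B2 = {c, d, e}  B3 = {a, c, g}  B4 = {a, e, h}  B5 = {a, f, g}  B6 = {c, e, i}  B7 = {b, d, e}  B8 = {a, g, j}
Tree: B1–B2, B1–B3, B1–B4, B3–B5, B2–B6, B2–B7, B3–B8
The largest bag has 3 vertices, giving width 2; this decomposition certifies tw(G) ≤ 2. On the other hand G contains the 3-clique {c, d, e}. A clique must lie in a single bag of any decomposition, so no decomposition can have width below 2. Therefore the treewidth is 2.

2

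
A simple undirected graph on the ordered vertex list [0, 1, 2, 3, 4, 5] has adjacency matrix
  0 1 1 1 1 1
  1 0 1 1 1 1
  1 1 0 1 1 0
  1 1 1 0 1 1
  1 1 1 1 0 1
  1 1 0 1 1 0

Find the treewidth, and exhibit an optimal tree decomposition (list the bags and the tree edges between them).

Treewidth 4.
One such decomposition:
Bags: B1 = {0, 1, 2, 3, 4}  B2 = {0, 1, 3, 4, 5}
Tree: B1–B2

Every bag has size at most 5, so the width is 5 − 1 = 4 and tw(G) ≤ 4. For the lower bound, the 5 vertices {0, 1, 2, 3, 4} are pairwise adjacent, and any tree decomposition puts a clique entirely inside one bag — forcing width ≥ 4. The upper and lower bounds meet at 4, so that is the treewidth.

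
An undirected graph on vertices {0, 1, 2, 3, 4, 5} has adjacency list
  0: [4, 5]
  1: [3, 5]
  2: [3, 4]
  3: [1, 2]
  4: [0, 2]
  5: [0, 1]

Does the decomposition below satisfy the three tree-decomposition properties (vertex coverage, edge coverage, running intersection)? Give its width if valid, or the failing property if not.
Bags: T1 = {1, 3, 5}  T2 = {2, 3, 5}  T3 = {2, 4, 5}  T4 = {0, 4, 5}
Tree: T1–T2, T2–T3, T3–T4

Yes; width 2.

Checking the three conditions: (i) the bags cover all of {0, 1, 2, 3, 4, 5}; (ii) for each edge, some bag contains both endpoints; (iii) the bags containing any fixed vertex form a subtree. All hold, so the decomposition is valid with width 3 − 1 = 2.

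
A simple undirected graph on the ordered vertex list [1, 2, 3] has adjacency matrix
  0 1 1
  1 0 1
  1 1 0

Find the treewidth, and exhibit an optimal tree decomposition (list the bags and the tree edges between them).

With just one bag of size 3, the width is 3 − 1 = 2, so tw(G) ≤ 2. For the lower bound, the 3 vertices {1, 2, 3} are pairwise adjacent, and any tree decomposition puts a clique entirely inside one bag — forcing width ≥ 2. Therefore the treewidth is 2.

Treewidth 2.
One optimal decomposition is:
Bags: B1 = {1, 2, 3}
Tree: (single bag)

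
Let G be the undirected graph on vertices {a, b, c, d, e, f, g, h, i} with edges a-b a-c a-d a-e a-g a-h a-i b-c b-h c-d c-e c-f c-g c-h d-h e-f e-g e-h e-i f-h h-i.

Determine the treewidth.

3

A width-3 tree decomposition is:
Bags: B1 = {a, c, e, h}  B2 = {a, c, e, g}  B3 = {a, b, c, h}  B4 = {c, e, f, h}  B5 = {a, e, h, i}  B6 = {a, c, d, h}
Tree: B1–B2, B1–B3, B1–B4, B1–B5, B3–B6
Each bag holds 4 vertices, so the decomposition has width 3, which upper-bounds the treewidth. Conversely, {a, c, e, g} is a clique of size 4, and the vertices of any clique must share a bag in every tree decomposition; so some bag has ≥ 4 vertices and tw(G) ≥ 3. Combining the bounds, tw(G) = 3.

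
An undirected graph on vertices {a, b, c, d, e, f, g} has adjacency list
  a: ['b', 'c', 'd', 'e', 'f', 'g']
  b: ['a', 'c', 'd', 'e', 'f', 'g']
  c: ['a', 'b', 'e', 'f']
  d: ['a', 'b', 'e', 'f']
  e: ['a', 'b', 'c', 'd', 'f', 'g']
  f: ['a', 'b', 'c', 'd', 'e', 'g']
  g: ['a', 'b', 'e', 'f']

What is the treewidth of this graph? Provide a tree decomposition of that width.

Treewidth 4.
Bags: B1 = {a, b, c, e, f}  B2 = {a, b, e, f, g}  B3 = {a, b, d, e, f}
Tree: B1–B2, B1–B3

The largest bag has 5 vertices, giving width 4; this decomposition certifies tw(G) ≤ 4. For the lower bound, the 5 vertices {a, b, d, e, f} are pairwise adjacent, and any tree decomposition puts a clique entirely inside one bag — forcing width ≥ 4. Therefore the treewidth is 4.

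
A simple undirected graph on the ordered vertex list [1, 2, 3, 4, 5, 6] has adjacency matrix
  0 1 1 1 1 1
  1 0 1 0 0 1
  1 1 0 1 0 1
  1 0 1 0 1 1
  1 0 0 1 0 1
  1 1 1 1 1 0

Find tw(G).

3

A width-3 tree decomposition is:
Bags: B1 = {1, 4, 5, 6}  B2 = {1, 3, 4, 6}  B3 = {1, 2, 3, 6}
Tree: B1–B2, B2–B3
The largest bag has 4 vertices, giving width 3; this decomposition certifies tw(G) ≤ 3. On the other hand G contains the 4-clique {1, 2, 3, 6}. A clique must lie in a single bag of any decomposition, so no decomposition can have width below 3. Therefore the treewidth is 3.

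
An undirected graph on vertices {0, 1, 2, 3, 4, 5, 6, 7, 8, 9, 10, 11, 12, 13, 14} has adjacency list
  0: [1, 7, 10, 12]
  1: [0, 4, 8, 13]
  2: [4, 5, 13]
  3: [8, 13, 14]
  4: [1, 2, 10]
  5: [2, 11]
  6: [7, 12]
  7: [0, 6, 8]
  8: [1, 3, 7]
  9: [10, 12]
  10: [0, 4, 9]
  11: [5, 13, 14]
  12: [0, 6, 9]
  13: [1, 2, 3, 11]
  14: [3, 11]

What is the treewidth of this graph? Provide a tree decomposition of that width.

Each bag holds 4 vertices, so the decomposition has width 3, which upper-bounds the treewidth. For the lower bound: the 4 vertex sets {6,9,12}, {7}, {0}, {1,4,8,10} are disjoint, each induces a connected subgraph, and every pair is joined by at least one edge of G. Contracting each set to a single vertex therefore yields K_{4} as a minor, and since treewidth is minor-monotone, tw(G) ≥ tw(K_{4}) = 3. The upper and lower bounds meet at 3, so that is the treewidth.

Treewidth 3.
Bags: B1 = {6, 7, 9, 12}  B2 = {0, 7, 9, 12}  B3 = {0, 7, 9, 10}  B4 = {0, 7, 8, 10}  B5 = {0, 1, 8, 10}  B6 = {1, 4, 8, 10}  B7 = {1, 3, 4, 8}  B8 = {1, 3, 4, 13}  B9 = {2, 3, 4, 13}  B10 = {2, 3, 13, 14}  B11 = {2, 11, 13, 14}  B12 = {2, 5, 11, 14}
Tree: B1–B2, B2–B3, B3–B4, B4–B5, B5–B6, B6–B7, B7–B8, B8–B9, B9–B10, B10–B11, B11–B12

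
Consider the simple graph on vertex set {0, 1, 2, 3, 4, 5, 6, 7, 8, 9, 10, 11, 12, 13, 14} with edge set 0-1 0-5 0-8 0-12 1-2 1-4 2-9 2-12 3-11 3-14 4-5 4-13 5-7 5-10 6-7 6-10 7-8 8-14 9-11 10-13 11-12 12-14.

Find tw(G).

A width-3 tree decomposition is:
Bags: B1 = {3, 9, 11, 14}  B2 = {9, 11, 12, 14}  B3 = {2, 9, 12, 14}  B4 = {2, 8, 12, 14}  B5 = {0, 2, 8, 12}  B6 = {0, 1, 2, 8}  B7 = {0, 1, 7, 8}  B8 = {0, 1, 5, 7}  B9 = {1, 4, 5, 7}  B10 = {4, 5, 6, 7}  B11 = {4, 5, 6, 10}  B12 = {4, 6, 10, 13}
Tree: B1–B2, B2–B3, B3–B4, B4–B5, B5–B6, B6–B7, B7–B8, B8–B9, B9–B10, B10–B11, B11–B12
Each bag holds 4 vertices, so the decomposition has width 3, which upper-bounds the treewidth. For the lower bound: the 4 vertex sets {3,9,11}, {14}, {12}, {0,1,2,8} are disjoint, each induces a connected subgraph, and every pair is joined by at least one edge of G. Contracting each set to a single vertex therefore yields K_{4} as a minor, and since treewidth is minor-monotone, tw(G) ≥ tw(K_{4}) = 3. Therefore the treewidth is 3.

3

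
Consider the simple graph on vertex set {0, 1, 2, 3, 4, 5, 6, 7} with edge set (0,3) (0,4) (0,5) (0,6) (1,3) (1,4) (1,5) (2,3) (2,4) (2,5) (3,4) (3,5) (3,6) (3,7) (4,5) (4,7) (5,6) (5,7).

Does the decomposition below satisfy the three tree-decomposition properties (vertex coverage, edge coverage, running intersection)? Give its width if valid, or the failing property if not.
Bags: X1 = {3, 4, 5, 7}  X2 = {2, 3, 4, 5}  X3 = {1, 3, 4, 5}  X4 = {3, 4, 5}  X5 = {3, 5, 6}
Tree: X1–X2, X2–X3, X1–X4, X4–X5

No — vertex 0 appears in no bag.

A tree decomposition must satisfy three properties: every vertex lies in some bag; for every edge, both endpoints lie together in some bag; and for every vertex, the bags containing it form a connected subtree. Here vertex 0 appears in no bag, so the decomposition is invalid.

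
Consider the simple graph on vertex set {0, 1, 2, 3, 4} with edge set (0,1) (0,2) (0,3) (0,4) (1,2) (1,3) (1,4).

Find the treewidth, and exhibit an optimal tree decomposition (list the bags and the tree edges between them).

Treewidth 2.
One optimal decomposition is:
Bags: B1 = {0, 1, 2}  B2 = {0, 1, 4}  B3 = {0, 1, 3}
Tree: B1–B2, B1–B3

Every bag has size at most 3, so the width is 3 − 1 = 2 and tw(G) ≤ 2. On the other hand G contains the 3-clique {0, 1, 2}. A clique must lie in a single bag of any decomposition, so no decomposition can have width below 2. Therefore the treewidth is 2.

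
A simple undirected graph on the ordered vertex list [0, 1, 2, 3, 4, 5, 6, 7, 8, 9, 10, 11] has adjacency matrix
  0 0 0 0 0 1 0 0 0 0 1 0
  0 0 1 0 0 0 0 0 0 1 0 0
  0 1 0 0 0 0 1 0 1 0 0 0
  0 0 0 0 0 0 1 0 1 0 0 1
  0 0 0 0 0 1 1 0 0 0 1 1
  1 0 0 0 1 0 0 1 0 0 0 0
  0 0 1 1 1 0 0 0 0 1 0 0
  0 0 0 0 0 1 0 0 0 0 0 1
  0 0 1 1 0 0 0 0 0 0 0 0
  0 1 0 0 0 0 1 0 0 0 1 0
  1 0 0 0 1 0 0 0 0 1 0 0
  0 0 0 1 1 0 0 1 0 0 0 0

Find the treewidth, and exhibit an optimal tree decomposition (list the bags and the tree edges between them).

Treewidth 3.
Bags: B1 = {0, 5, 7, 10}  B2 = {4, 5, 7, 10}  B3 = {4, 7, 10, 11}  B4 = {4, 9, 10, 11}  B5 = {4, 6, 9, 11}  B6 = {3, 6, 9, 11}  B7 = {1, 3, 6, 9}  B8 = {1, 2, 3, 6}  B9 = {1, 2, 3, 8}
Tree: B1–B2, B2–B3, B3–B4, B4–B5, B5–B6, B6–B7, B7–B8, B8–B9

Every bag has size at most 4, so the width is 4 − 1 = 3 and tw(G) ≤ 3. For the lower bound: the 4 vertex sets {0,5,7}, {10}, {4}, {3,6,9,11} are disjoint, each induces a connected subgraph, and every pair is joined by at least one edge of G. Contracting each set to a single vertex therefore yields K_{4} as a minor, and since treewidth is minor-monotone, tw(G) ≥ tw(K_{4}) = 3. Therefore the treewidth is 3.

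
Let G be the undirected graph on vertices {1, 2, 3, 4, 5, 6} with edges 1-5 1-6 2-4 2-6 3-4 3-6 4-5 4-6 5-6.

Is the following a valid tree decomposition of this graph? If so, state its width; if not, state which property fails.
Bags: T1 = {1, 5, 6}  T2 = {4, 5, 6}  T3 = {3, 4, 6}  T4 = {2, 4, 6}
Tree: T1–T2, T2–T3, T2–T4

Yes; width 2.

Every vertex of G appears in some bag (union = {1, 2, 3, 4, 5, 6}); every edge is covered by a bag; and for each vertex v the set of bags containing v is connected in the bag tree. The decomposition is therefore valid. The largest bag has 3 vertices, so the width is 2.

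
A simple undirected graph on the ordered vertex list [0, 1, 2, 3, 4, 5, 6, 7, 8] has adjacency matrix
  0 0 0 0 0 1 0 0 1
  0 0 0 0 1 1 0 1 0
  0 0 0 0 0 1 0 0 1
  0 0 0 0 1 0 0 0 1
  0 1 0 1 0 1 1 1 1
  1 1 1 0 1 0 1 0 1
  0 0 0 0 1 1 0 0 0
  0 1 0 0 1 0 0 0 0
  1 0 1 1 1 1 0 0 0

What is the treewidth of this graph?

A width-2 tree decomposition is:
Bags: B1 = {4, 5, 8}  B2 = {2, 5, 8}  B3 = {0, 5, 8}  B4 = {3, 4, 8}  B5 = {1, 4, 5}  B6 = {1, 4, 7}  B7 = {4, 5, 6}
Tree: B1–B2, B1–B3, B1–B4, B1–B5, B5–B6, B5–B7
The largest bag has 3 vertices, giving width 2; this decomposition certifies tw(G) ≤ 2. For the lower bound, the 3 vertices {0, 5, 8} are pairwise adjacent, and any tree decomposition puts a clique entirely inside one bag — forcing width ≥ 2. Hence tw(G) = 2 exactly.

2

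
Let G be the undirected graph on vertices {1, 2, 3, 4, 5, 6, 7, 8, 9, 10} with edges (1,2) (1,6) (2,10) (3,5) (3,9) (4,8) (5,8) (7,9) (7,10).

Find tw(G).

A width-1 tree decomposition is:
Bags: B1 = {1, 6}  B2 = {1, 2}  B3 = {2, 10}  B4 = {7, 10}  B5 = {7, 9}  B6 = {3, 9}  B7 = {3, 5}  B8 = {5, 8}  B9 = {4, 8}
Tree: B1–B2, B2–B3, B3–B4, B4–B5, B5–B6, B6–B7, B7–B8, B8–B9
Each bag holds 2 vertices, so the decomposition has width 1, which upper-bounds the treewidth. Since G has at least one edge (e.g. 6–1), it is not an edgeless graph, so tw(G) ≥ 1. Combining the bounds, tw(G) = 1.

1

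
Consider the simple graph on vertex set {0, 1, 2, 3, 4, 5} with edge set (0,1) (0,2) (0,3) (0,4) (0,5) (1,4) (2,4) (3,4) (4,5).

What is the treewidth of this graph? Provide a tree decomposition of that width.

Every bag has size at most 3, so the width is 3 − 1 = 2 and tw(G) ≤ 2. On the other hand G contains the 3-clique {0, 1, 4}. A clique must lie in a single bag of any decomposition, so no decomposition can have width below 2. Combining the bounds, tw(G) = 2.

Treewidth 2.
Bags: B1 = {0, 3, 4}  B2 = {0, 2, 4}  B3 = {0, 4, 5}  B4 = {0, 1, 4}
Tree: B1–B2, B1–B3, B1–B4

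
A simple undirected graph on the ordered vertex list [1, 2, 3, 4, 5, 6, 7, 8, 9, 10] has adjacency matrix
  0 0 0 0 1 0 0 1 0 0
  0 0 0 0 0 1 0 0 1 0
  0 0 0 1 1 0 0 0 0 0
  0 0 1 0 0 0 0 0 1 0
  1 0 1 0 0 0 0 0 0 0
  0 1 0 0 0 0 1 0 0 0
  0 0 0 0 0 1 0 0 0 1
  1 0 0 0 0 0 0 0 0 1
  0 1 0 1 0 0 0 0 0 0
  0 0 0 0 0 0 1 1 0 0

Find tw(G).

A width-2 tree decomposition is:
Bags: B1 = {3, 4, 9}  B2 = {2, 3, 9}  B3 = {2, 3, 6}  B4 = {3, 6, 7}  B5 = {3, 7, 10}  B6 = {3, 8, 10}  B7 = {1, 3, 8}  B8 = {1, 3, 5}
Tree: B1–B2, B2–B3, B3–B4, B4–B5, B5–B6, B6–B7, B7–B8
Every bag has size at most 3, so the width is 3 − 1 = 2 and tw(G) ≤ 2. For the lower bound, G contains the cycle 3–4–9–2–6–7–10–8–1–5–3, so G is not a forest; only forests have treewidth ≤ 1, hence tw(G) ≥ 2. Combining the bounds, tw(G) = 2.

2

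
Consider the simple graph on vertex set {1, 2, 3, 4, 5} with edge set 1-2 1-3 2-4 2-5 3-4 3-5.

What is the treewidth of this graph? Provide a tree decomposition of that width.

Treewidth 2.
One optimal decomposition is:
Bags: B1 = {1, 2, 3}  B2 = {2, 3, 5}  B3 = {2, 3, 4}
Tree: B1–B2, B2–B3

Each bag holds 3 vertices, so the decomposition has width 2, which upper-bounds the treewidth. For the lower bound, G contains the cycle 1–2–5–3–1, so G is not a forest; only forests have treewidth ≤ 1, hence tw(G) ≥ 2. Hence tw(G) = 2 exactly.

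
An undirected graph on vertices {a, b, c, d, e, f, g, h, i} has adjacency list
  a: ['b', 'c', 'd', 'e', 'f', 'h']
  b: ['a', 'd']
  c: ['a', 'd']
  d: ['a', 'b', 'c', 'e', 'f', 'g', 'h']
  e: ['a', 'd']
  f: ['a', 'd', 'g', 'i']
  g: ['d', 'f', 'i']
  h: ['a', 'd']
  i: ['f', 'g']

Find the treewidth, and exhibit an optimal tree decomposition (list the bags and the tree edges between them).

Each bag holds 3 vertices, so the decomposition has width 2, which upper-bounds the treewidth. On the other hand G contains the 3-clique {d, f, g}. A clique must lie in a single bag of any decomposition, so no decomposition can have width below 2. Combining the bounds, tw(G) = 2.

Treewidth 2.
Bags: B1 = {a, d, f}  B2 = {a, d, h}  B3 = {d, f, g}  B4 = {f, g, i}  B5 = {a, b, d}  B6 = {a, c, d}  B7 = {a, d, e}
Tree: B1–B2, B1–B3, B3–B4, B2–B5, B1–B6, B5–B7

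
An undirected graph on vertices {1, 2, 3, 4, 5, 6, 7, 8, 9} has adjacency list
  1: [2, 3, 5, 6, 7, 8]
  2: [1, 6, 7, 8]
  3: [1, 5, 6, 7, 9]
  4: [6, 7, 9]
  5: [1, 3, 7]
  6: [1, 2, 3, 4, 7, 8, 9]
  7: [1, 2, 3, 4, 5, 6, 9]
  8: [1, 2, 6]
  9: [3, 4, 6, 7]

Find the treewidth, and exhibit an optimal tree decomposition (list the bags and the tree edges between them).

Treewidth 3.
Bags: B1 = {1, 3, 6, 7}  B2 = {1, 3, 5, 7}  B3 = {3, 6, 7, 9}  B4 = {1, 2, 6, 7}  B5 = {1, 2, 6, 8}  B6 = {4, 6, 7, 9}
Tree: B1–B2, B1–B3, B1–B4, B4–B5, B3–B6

Each bag holds 4 vertices, so the decomposition has width 3, which upper-bounds the treewidth. For the lower bound, the 4 vertices {1, 3, 5, 7} are pairwise adjacent, and any tree decomposition puts a clique entirely inside one bag — forcing width ≥ 3. Therefore the treewidth is 3.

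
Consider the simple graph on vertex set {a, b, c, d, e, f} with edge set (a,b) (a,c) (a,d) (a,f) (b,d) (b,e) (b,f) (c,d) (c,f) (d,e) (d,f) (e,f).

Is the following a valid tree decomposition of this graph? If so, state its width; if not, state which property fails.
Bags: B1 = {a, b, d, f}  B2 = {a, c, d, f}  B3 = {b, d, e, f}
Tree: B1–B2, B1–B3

Yes; width 3.

Every vertex of G appears in some bag (union = {a, b, c, d, e, f}); every edge is covered by a bag; and for each vertex v the set of bags containing v is connected in the bag tree. The decomposition is therefore valid. The largest bag has 4 vertices, so the width is 3.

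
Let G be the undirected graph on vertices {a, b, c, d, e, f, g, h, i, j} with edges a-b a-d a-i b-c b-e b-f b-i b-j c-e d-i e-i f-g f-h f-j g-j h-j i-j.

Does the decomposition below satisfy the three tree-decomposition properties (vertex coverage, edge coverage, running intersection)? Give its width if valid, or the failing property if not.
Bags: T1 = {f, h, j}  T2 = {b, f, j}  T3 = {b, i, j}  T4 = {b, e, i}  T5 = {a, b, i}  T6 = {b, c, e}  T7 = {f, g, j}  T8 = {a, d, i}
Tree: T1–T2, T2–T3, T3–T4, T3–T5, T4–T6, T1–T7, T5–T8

Checking the three conditions: (i) the bags cover all of {a, b, c, d, e, f, g, h, i, j}; (ii) for each edge, some bag contains both endpoints; (iii) the bags containing any fixed vertex form a subtree. All hold, so the decomposition is valid with width 3 − 1 = 2.

Yes; width 2.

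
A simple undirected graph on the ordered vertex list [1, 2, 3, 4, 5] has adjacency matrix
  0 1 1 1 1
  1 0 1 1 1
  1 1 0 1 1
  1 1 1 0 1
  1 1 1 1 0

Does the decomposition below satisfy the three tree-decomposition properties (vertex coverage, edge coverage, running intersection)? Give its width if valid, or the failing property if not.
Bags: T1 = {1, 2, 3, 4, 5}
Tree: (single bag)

Vertex coverage: the bags together contain {1, 2, 3, 4, 5}, the full vertex set. Edge coverage: each edge of G has both endpoints in at least one bag. Running intersection: for every vertex, the bags containing it form a connected subtree. All three properties hold, so this is a valid tree decomposition of width max|bag| − 1 = 4, and hence tw(G) ≤ 4.

Yes; width 4.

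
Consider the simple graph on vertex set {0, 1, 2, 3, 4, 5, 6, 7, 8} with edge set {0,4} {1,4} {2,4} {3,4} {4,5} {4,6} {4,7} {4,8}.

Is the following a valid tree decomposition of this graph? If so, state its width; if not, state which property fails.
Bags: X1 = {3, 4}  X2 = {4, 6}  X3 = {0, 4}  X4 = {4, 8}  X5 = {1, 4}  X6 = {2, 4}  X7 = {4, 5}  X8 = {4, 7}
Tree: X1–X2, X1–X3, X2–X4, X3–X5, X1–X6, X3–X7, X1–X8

Checking the three conditions: (i) the bags cover all of {0, 1, 2, 3, 4, 5, 6, 7, 8}; (ii) for each edge, some bag contains both endpoints; (iii) the bags containing any fixed vertex form a subtree. All hold, so the decomposition is valid with width 2 − 1 = 1.

Yes; width 1.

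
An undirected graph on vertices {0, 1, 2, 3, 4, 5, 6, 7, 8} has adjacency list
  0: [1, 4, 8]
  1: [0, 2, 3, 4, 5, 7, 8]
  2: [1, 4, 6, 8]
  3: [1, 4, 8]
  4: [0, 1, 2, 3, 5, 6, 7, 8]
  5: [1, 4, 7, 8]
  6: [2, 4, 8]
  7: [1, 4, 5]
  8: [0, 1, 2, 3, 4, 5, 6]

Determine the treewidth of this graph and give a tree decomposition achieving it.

Treewidth 3.
One such decomposition:
Bags: B1 = {1, 4, 5, 8}  B2 = {1, 2, 4, 8}  B3 = {1, 3, 4, 8}  B4 = {2, 4, 6, 8}  B5 = {1, 4, 5, 7}  B6 = {0, 1, 4, 8}
Tree: B1–B2, B2–B3, B2–B4, B1–B5, B3–B6

Every bag has size at most 4, so the width is 4 − 1 = 3 and tw(G) ≤ 3. On the other hand G contains the 4-clique {0, 1, 4, 8}. A clique must lie in a single bag of any decomposition, so no decomposition can have width below 3. Hence tw(G) = 3 exactly.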